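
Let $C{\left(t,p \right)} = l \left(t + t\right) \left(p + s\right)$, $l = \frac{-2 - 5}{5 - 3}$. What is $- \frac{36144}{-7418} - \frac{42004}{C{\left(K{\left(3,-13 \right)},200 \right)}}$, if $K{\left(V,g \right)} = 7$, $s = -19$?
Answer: $\frac{316073404}{32895121} \approx 9.6085$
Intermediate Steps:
$l = - \frac{7}{2} \approx -3.5$
$C{\left(t,p \right)} = - 7 t \left(-19 + p\right)$ ($C{\left(t,p \right)} = - \frac{7 \left(t + t\right) \left(p - 19\right)}{2} = - \frac{7 \cdot 2 t \left(-19 + p\right)}{2} = - 7 t \left(-19 + p\right)$)
$- \frac{36144}{-7418} - \frac{42004}{C{\left(K{\left(3,-13 \right)},200 \right)}} = - \frac{36144}{-7418} - \frac{42004}{7 \cdot 7 \left(19 - 200\right)} = \left(-36144\right) \left(- \frac{1}{7418}\right) - \frac{42004}{7 \cdot 7 \left(19 - 200\right)} = \frac{18072}{3709} - \frac{42004}{7 \cdot 7 \left(-181\right)} = \frac{18072}{3709} - \frac{42004}{-8869} = \frac{18072}{3709} - - \frac{42004}{8869} = \frac{18072}{3709} + \frac{42004}{8869} = \frac{316073404}{32895121}$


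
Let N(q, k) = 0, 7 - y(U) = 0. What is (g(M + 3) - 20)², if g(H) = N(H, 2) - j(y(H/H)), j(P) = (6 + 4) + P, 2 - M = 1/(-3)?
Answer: 1369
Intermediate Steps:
M = 7/3 (M = 2 - 1/(-3) = 2 - 1*(-⅓) = 2 + ⅓ = 7/3 ≈ 2.3333)
y(U) = 7 (y(U) = 7 - 1*0 = 7 + 0 = 7)
j(P) = 10 + P
g(H) = -17 (g(H) = 0 - (10 + 7) = 0 - 1*17 = 0 - 17 = -17)
(g(M + 3) - 20)² = (-17 - 20)² = (-37)² = 1369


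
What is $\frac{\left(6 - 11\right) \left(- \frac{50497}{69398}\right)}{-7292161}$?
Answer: $- \frac{252485}{506061389078} \approx -4.9892 \cdot 10^{-7}$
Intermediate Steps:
$\frac{\left(6 - 11\right) \left(- \frac{50497}{69398}\right)}{-7292161} = \left(6 - 11\right) \left(\left(-50497\right) \frac{1}{69398}\right) \left(- \frac{1}{7292161}\right) = \left(-5\right) \left(- \frac{50497}{69398}\right) \left(- \frac{1}{7292161}\right) = \frac{252485}{69398} \left(- \frac{1}{7292161}\right) = - \frac{252485}{506061389078}$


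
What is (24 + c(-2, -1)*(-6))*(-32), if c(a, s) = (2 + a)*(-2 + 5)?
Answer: -768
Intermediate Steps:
c(a, s) = 6 + 3*a (c(a, s) = (2 + a)*3 = 6 + 3*a)
(24 + c(-2, -1)*(-6))*(-32) = (24 + (6 + 3*(-2))*(-6))*(-32) = (24 + (6 - 6)*(-6))*(-32) = (24 + 0*(-6))*(-32) = (24 + 0)*(-32) = 24*(-32) = -768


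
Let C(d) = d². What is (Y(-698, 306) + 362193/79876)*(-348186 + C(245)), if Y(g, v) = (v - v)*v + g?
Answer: 15961599432055/79876 ≈ 1.9983e+8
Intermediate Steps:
Y(g, v) = g (Y(g, v) = 0*v + g = 0 + g = g)
(Y(-698, 306) + 362193/79876)*(-348186 + C(245)) = (-698 + 362193/79876)*(-348186 + 245²) = (-698 + 362193*(1/79876))*(-348186 + 60025) = (-698 + 362193/79876)*(-288161) = -55391255/79876*(-288161) = 15961599432055/79876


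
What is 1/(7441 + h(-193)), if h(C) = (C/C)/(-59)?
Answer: 59/439018 ≈ 0.00013439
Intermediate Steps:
h(C) = -1/59 (h(C) = 1*(-1/59) = -1/59)
1/(7441 + h(-193)) = 1/(7441 - 1/59) = 1/(439018/59) = 59/439018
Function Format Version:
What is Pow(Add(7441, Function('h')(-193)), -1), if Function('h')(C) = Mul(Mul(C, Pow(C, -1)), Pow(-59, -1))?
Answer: Rational(59, 439018) ≈ 0.00013439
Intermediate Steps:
Function('h')(C) = Rational(-1, 59) (Function('h')(C) = Mul(1, Rational(-1, 59)) = Rational(-1, 59))
Pow(Add(7441, Function('h')(-193)), -1) = Pow(Add(7441, Rational(-1, 59)), -1) = Pow(Rational(439018, 59), -1) = Rational(59, 439018)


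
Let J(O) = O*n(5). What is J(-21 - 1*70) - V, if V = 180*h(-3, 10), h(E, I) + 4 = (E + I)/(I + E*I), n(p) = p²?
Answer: -1492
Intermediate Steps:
J(O) = 25*O (J(O) = O*5² = O*25 = 25*O)
h(E, I) = -4 + (E + I)/(I + E*I)
V = -783 (V = 180*((-3 - 3*10 - 4*(-3)*10)/(10*(1 - 3))) = 180*((⅒)*(-3 - 30 + 120)/(-2)) = 180*((⅒)*(-½)*87) = 180*(-87/20) = -783)
J(-21 - 1*70) - V = 25*(-21 - 1*70) - 1*(-783) = 25*(-21 - 70) + 783 = 25*(-91) + 783 = -2275 + 783 = -1492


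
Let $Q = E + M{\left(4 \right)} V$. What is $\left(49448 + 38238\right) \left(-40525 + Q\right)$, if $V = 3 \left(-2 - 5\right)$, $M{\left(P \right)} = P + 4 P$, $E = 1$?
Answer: $-3590215584$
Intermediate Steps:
$M{\left(P \right)} = 5 P$
$V = -21$ ($V = 3 \left(-7\right) = -21$)
$Q = -419$ ($Q = 1 + 5 \cdot 4 \left(-21\right) = 1 + 20 \left(-21\right) = 1 - 420 = -419$)
$\left(49448 + 38238\right) \left(-40525 + Q\right) = \left(49448 + 38238\right) \left(-40525 - 419\right) = 87686 \left(-40944\right) = -3590215584$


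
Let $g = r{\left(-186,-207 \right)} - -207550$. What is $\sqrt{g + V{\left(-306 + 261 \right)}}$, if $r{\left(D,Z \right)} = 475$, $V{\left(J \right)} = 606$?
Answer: $\sqrt{208631} \approx 456.76$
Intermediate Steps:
$g = 208025$ ($g = 475 - -207550 = 475 + 207550 = 208025$)
$\sqrt{g + V{\left(-306 + 261 \right)}} = \sqrt{208025 + 606} = \sqrt{208631}$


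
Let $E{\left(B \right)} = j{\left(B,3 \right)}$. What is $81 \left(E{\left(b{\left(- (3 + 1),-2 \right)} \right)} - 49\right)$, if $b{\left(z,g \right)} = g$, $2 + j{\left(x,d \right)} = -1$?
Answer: $-4212$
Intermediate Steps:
$j{\left(x,d \right)} = -3$ ($j{\left(x,d \right)} = -2 - 1 = -3$)
$E{\left(B \right)} = -3$
$81 \left(E{\left(b{\left(- (3 + 1),-2 \right)} \right)} - 49\right) = 81 \left(-3 - 49\right) = 81 \left(-52\right) = -4212$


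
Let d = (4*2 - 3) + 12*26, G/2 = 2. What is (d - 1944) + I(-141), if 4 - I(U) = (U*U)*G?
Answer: -81147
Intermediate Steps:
G = 4 (G = 2*2 = 4)
I(U) = 4 - 4*U² (I(U) = 4 - U*U*4 = 4 - U²*4 = 4 - 4*U²)
d = 317 (d = (8 - 3) + 312 = 5 + 312 = 317)
(d - 1944) + I(-141) = (317 - 1944) + (4 - 4*(-141)²) = -1627 + (4 - 4*19881) = -1627 + (4 - 79524) = -1627 - 79520 = -81147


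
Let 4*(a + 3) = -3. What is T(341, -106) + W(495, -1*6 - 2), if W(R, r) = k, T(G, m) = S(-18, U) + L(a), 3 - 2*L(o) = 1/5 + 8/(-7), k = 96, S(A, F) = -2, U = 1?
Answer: 3359/35 ≈ 95.971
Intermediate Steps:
a = -15/4 (a = -3 + (1/4)*(-3) = -3 - 3/4 = -15/4 ≈ -3.7500)
L(o) = 69/35 (L(o) = 3/2 - (1/5 + 8/(-7))/2 = 3/2 - (1*(1/5) + 8*(-1/7))/2 = 3/2 - (1/5 - 8/7)/2 = 3/2 - 1/2*(-33/35) = 3/2 + 33/70 = 69/35)
T(G, m) = -1/35 (T(G, m) = -2 + 69/35 = -1/35)
W(R, r) = 96
T(341, -106) + W(495, -1*6 - 2) = -1/35 + 96 = 3359/35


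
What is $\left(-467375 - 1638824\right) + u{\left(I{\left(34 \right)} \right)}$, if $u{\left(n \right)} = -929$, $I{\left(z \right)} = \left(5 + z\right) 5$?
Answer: $-2107128$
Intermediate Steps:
$I{\left(z \right)} = 25 + 5 z$
$\left(-467375 - 1638824\right) + u{\left(I{\left(34 \right)} \right)} = \left(-467375 - 1638824\right) - 929 = -2106199 - 929 = -2107128$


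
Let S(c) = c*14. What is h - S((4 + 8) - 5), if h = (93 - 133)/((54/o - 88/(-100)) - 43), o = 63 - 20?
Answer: -4262042/43929 ≈ -97.021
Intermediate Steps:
o = 43
S(c) = 14*c
h = 43000/43929 (h = (93 - 133)/((54/43 - 88/(-100)) - 43) = -40/((54*(1/43) - 88*(-1/100)) - 43) = -40/((54/43 + 22/25) - 43) = -40/(2296/1075 - 43) = -40/(-43929/1075) = -40*(-1075/43929) = 43000/43929 ≈ 0.97885)
h - S((4 + 8) - 5) = 43000/43929 - 14*((4 + 8) - 5) = 43000/43929 - 14*(12 - 5) = 43000/43929 - 14*7 = 43000/43929 - 1*98 = 43000/43929 - 98 = -4262042/43929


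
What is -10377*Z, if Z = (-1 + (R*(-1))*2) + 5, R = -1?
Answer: -62262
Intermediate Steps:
Z = 6 (Z = (-1 - 1*(-1)*2) + 5 = (-1 + 1*2) + 5 = (-1 + 2) + 5 = 1 + 5 = 6)
-10377*Z = -10377*6 = -62262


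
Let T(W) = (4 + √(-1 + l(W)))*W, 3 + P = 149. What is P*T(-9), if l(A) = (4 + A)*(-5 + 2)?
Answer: -5256 - 1314*√14 ≈ -10173.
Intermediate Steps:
P = 146 (P = -3 + 149 = 146)
l(A) = -12 - 3*A (l(A) = (4 + A)*(-3) = -12 - 3*A)
T(W) = W*(4 + √(-13 - 3*W)) (T(W) = (4 + √(-1 + (-12 - 3*W)))*W = (4 + √(-13 - 3*W))*W = W*(4 + √(-13 - 3*W)))
P*T(-9) = 146*(-9*(4 + √(-13 - 3*(-9)))) = 146*(-9*(4 + √(-13 + 27))) = 146*(-9*(4 + √14)) = 146*(-36 - 9*√14) = -5256 - 1314*√14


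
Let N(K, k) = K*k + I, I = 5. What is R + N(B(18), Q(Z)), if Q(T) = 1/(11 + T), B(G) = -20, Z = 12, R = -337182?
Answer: -7755091/23 ≈ -3.3718e+5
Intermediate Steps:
N(K, k) = 5 + K*k (N(K, k) = K*k + 5 = 5 + K*k)
R + N(B(18), Q(Z)) = -337182 + (5 - 20/(11 + 12)) = -337182 + (5 - 20/23) = -337182 + 95/23 = -7755091/23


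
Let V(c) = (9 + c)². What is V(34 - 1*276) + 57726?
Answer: 112015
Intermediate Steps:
V(34 - 1*276) + 57726 = (9 + (34 - 1*276))² + 57726 = (9 + (34 - 276))² + 57726 = (9 - 242)² + 57726 = (-233)² + 57726 = 54289 + 57726 = 112015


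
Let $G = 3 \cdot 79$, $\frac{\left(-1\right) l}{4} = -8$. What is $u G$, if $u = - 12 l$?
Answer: $-91008$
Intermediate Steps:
$l = 32$ ($l = \left(-4\right) \left(-8\right) = 32$)
$G = 237$
$u = -384$ ($u = \left(-12\right) 32 = -384$)
$u G = \left(-384\right) 237 = -91008$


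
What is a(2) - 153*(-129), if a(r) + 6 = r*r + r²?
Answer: 19739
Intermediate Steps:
a(r) = -6 + 2*r² (a(r) = -6 + (r*r + r²) = -6 + (r² + r²) = -6 + 2*r²)
a(2) - 153*(-129) = (-6 + 2*2²) - 153*(-129) = (-6 + 2*4) + 19737 = (-6 + 8) + 19737 = 2 + 19737 = 19739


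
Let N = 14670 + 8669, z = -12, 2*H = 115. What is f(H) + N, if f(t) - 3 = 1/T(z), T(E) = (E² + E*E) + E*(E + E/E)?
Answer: 9803641/420 ≈ 23342.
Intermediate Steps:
H = 115/2 (H = (½)*115 = 115/2 ≈ 57.500)
N = 23339
T(E) = 2*E² + E*(1 + E) (T(E) = (E² + E²) + E*(E + 1) = 2*E² + E*(1 + E))
f(t) = 1261/420 (f(t) = 3 + 1/(-12*(1 + 3*(-12))) = 3 + 1/(-12*(1 - 36)) = 3 + 1/(-12*(-35)) = 3 + 1/420 = 1261/420)
f(H) + N = 1261/420 + 23339 = 9803641/420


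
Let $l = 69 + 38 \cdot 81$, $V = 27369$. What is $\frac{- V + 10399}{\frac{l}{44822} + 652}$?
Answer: $- \frac{760629340}{29227091} \approx -26.025$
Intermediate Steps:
$l = 3147$ ($l = 69 + 3078 = 3147$)
$\frac{- V + 10399}{\frac{l}{44822} + 652} = \frac{\left(-1\right) 27369 + 10399}{\frac{3147}{44822} + 652} = \frac{-27369 + 10399}{3147 \cdot \frac{1}{44822} + 652} = - \frac{16970}{\frac{3147}{44822} + 652} = - \frac{16970}{\frac{29227091}{44822}} = \left(-16970\right) \frac{44822}{29227091} = - \frac{760629340}{29227091}$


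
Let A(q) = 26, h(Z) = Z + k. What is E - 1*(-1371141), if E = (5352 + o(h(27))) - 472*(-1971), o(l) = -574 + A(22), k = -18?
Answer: 2306257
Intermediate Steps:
h(Z) = -18 + Z (h(Z) = Z - 18 = -18 + Z)
o(l) = -548 (o(l) = -574 + 26 = -548)
E = 935116 (E = (5352 - 548) - 472*(-1971) = 4804 + 930312 = 935116)
E - 1*(-1371141) = 935116 - 1*(-1371141) = 935116 + 1371141 = 2306257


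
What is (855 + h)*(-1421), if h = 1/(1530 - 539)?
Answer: -1204021826/991 ≈ -1.2150e+6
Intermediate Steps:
h = 1/991 ≈ 0.0010091
(855 + h)*(-1421) = (855 + 1/991)*(-1421) = (847306/991)*(-1421) = -1204021826/991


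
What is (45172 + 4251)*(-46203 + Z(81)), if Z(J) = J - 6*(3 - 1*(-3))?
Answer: -2281266834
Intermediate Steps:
Z(J) = -36 + J (Z(J) = J - 6*(3 + 3) = J - 6*6 = J - 36 = -36 + J)
(45172 + 4251)*(-46203 + Z(81)) = (45172 + 4251)*(-46203 + (-36 + 81)) = 49423*(-46203 + 45) = 49423*(-46158) = -2281266834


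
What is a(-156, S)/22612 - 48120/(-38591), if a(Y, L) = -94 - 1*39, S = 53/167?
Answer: 1082956837/872619692 ≈ 1.2410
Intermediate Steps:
S = 53/167 (S = 53*(1/167) = 53/167 ≈ 0.31737)
a(Y, L) = -133 (a(Y, L) = -94 - 39 = -133)
a(-156, S)/22612 - 48120/(-38591) = -133/22612 - 48120/(-38591) = -133*1/22612 - 48120*(-1/38591) = -133/22612 + 48120/38591 = 1082956837/872619692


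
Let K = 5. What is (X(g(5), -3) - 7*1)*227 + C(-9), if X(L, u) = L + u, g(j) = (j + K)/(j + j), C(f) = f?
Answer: -2052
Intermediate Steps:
g(j) = (5 + j)/(2*j) (g(j) = (j + 5)/(j + j) = (5 + j)/((2*j)) = (5 + j)*(1/(2*j)) = (5 + j)/(2*j))
(X(g(5), -3) - 7*1)*227 + C(-9) = (((½)*(5 + 5)/5 - 3) - 7*1)*227 - 9 = (((½)*(⅕)*10 - 3) - 7)*227 - 9 = ((1 - 3) - 7)*227 - 9 = (-2 - 7)*227 - 9 = -9*227 - 9 = -2043 - 9 = -2052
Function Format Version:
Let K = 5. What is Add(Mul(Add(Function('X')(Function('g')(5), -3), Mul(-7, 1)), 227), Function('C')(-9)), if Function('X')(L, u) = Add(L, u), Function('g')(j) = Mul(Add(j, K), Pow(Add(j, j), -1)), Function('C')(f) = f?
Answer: -2052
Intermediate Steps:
Function('g')(j) = Mul(Rational(1, 2), Pow(j, -1), Add(5, j)) (Function('g')(j) = Mul(Add(j, 5), Pow(Add(j, j), -1)) = Mul(Add(5, j), Pow(Mul(2, j), -1)) = Mul(Add(5, j), Mul(Rational(1, 2), Pow(j, -1))) = Mul(Rational(1, 2), Pow(j, -1), Add(5, j)))
Add(Mul(Add(Function('X')(Function('g')(5), -3), Mul(-7, 1)), 227), Function('C')(-9)) = Add(Mul(Add(Add(Mul(Rational(1, 2), Pow(5, -1), Add(5, 5)), -3), Mul(-7, 1)), 227), -9) = Add(Mul(Add(Add(Mul(Rational(1, 2), Rational(1, 5), 10), -3), -7), 227), -9) = Add(Mul(Add(Add(1, -3), -7), 227), -9) = Add(Mul(Add(-2, -7), 227), -9) = Add(Mul(-9, 227), -9) = Add(-2043, -9) = -2052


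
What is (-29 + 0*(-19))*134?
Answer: -3886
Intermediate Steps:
(-29 + 0*(-19))*134 = (-29 + 0)*134 = -29*134 = -3886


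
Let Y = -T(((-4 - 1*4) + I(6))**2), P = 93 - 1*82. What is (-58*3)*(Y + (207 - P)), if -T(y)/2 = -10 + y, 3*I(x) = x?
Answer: -43152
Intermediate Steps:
I(x) = x/3
P = 11 (P = 93 - 82 = 11)
T(y) = 20 - 2*y (T(y) = -2*(-10 + y) = 20 - 2*y)
Y = 52 (Y = -(20 - 2*((-4 - 1*4) + (1/3)*6)**2) = -(20 - 2*((-4 - 4) + 2)**2) = -(20 - 2*(-8 + 2)**2) = -(20 - 2*(-6)**2) = -(20 - 2*36) = -(20 - 72) = -1*(-52) = 52)
(-58*3)*(Y + (207 - P)) = (-58*3)*(52 + (207 - 1*11)) = -174*(52 + (207 - 11)) = -174*(52 + 196) = -174*248 = -43152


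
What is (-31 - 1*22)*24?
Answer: -1272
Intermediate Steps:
(-31 - 1*22)*24 = (-31 - 22)*24 = -53*24 = -1272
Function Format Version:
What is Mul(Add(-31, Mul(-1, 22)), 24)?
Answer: -1272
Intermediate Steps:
Mul(Add(-31, Mul(-1, 22)), 24) = Mul(Add(-31, -22), 24) = Mul(-53, 24) = -1272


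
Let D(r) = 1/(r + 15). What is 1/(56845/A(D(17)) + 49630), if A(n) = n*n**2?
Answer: 1/1862746590 ≈ 5.3684e-10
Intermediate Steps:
D(r) = 1/(15 + r)
A(n) = n**3
1/(56845/A(D(17)) + 49630) = 1/(56845/((1/(15 + 17))**3) + 49630) = 1/(56845/((1/32)**3) + 49630) = 1/(56845/(1/32768) + 49630) = 1/(56845*32768 + 49630) = 1/(1862696960 + 49630) = 1/1862746590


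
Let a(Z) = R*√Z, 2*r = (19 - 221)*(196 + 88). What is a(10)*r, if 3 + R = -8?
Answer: 315524*√10 ≈ 9.9777e+5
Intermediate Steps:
R = -11 (R = -3 - 8 = -11)
r = -28684 (r = ((19 - 221)*(196 + 88))/2 = (-202*284)/2 = (½)*(-57368) = -28684)
a(Z) = -11*√Z
a(10)*r = -11*√10*(-28684) = 315524*√10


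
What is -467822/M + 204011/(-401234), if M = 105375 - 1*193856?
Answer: 169654995057/35501585554 ≈ 4.7788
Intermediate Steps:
M = -88481 (M = 105375 - 193856 = -88481)
-467822/M + 204011/(-401234) = -467822/(-88481) + 204011/(-401234) = -467822*(-1/88481) + 204011*(-1/401234) = 467822/88481 - 204011/401234 = 169654995057/35501585554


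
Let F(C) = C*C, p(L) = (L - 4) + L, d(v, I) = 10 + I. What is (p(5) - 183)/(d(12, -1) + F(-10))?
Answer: -177/109 ≈ -1.6239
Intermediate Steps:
p(L) = -4 + 2*L (p(L) = (-4 + L) + L = -4 + 2*L)
F(C) = C**2
(p(5) - 183)/(d(12, -1) + F(-10)) = ((-4 + 2*5) - 183)/((10 - 1) + (-10)**2) = ((-4 + 10) - 183)/(9 + 100) = (6 - 183)/109 = -177*1/109 = -177/109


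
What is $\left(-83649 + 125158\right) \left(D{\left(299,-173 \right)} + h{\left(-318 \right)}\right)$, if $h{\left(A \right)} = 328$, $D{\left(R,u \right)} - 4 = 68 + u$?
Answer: $9422543$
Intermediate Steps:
$D{\left(R,u \right)} = 72 + u$ ($D{\left(R,u \right)} = 4 + \left(68 + u\right) = 72 + u$)
$\left(-83649 + 125158\right) \left(D{\left(299,-173 \right)} + h{\left(-318 \right)}\right) = \left(-83649 + 125158\right) \left(\left(72 - 173\right) + 328\right) = 41509 \left(-101 + 328\right) = 41509 \cdot 227 = 9422543$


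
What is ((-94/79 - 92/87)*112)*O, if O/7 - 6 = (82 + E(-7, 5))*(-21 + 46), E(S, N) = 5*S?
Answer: -14301513184/6873 ≈ -2.0808e+6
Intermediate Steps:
O = 8267 (O = 42 + 7*((82 + 5*(-7))*(-21 + 46)) = 42 + 7*((82 - 35)*25) = 42 + 7*(47*25) = 42 + 7*1175 = 42 + 8225 = 8267)
((-94/79 - 92/87)*112)*O = ((-94/79 - 92/87)*112)*8267 = -15446/6873*112*8267 = -1729952/6873*8267 = -14301513184/6873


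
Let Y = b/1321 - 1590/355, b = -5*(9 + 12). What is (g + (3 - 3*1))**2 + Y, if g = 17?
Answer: 26678066/93791 ≈ 284.44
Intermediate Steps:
b = -105 (b = -5*21 = -105)
Y = -427533/93791 (Y = -105/1321 - 1590/355 = -105*1/1321 - 1590*1/355 = -105/1321 - 318/71 = -427533/93791 ≈ -4.5584)
(g + (3 - 3*1))**2 + Y = (17 + (3 - 3*1))**2 - 427533/93791 = (17 + (3 - 3))**2 - 427533/93791 = (17 + 0)**2 - 427533/93791 = 17**2 - 427533/93791 = 289 - 427533/93791 = 26678066/93791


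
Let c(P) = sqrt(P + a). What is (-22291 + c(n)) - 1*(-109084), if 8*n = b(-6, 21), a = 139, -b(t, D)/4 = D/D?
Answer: 86793 + sqrt(554)/2 ≈ 86805.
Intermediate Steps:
b(t, D) = -4 (b(t, D) = -4*D/D = -4*1 = -4)
n = -1/2 (n = (1/8)*(-4) = -1/2 ≈ -0.50000)
c(P) = sqrt(139 + P) (c(P) = sqrt(P + 139) = sqrt(139 + P))
(-22291 + c(n)) - 1*(-109084) = (-22291 + sqrt(139 - 1/2)) - 1*(-109084) = (-22291 + sqrt(277/2)) + 109084 = (-22291 + sqrt(554)/2) + 109084 = 86793 + sqrt(554)/2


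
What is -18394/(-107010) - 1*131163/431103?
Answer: -1017674008/7688722005 ≈ -0.13236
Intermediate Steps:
-18394/(-107010) - 1*131163/431103 = -18394*(-1/107010) - 131163*1/431103 = 9197/53505 - 43721/143701 = -1017674008/7688722005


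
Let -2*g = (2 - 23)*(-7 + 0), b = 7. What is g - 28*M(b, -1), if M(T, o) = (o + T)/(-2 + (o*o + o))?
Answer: 21/2 ≈ 10.500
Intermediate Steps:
g = -147/2 (g = -(2 - 23)*(-7 + 0)/2 = -(-21)*(-7)/2 = -½*147 = -147/2 ≈ -73.500)
M(T, o) = (T + o)/(-2 + o + o²) (M(T, o) = (T + o)/(-2 + (o² + o)) = (T + o)/(-2 + (o + o²)) = (T + o)/(-2 + o + o²))
g - 28*M(b, -1) = -147/2 - 28*(7 - 1)/(-2 - 1 + (-1)²) = -147/2 - 28*6/(-2 - 1 + 1) = -147/2 - 28*6/(-2) = -147/2 - (-14)*6 = -147/2 - 28*(-3) = -147/2 + 84 = 21/2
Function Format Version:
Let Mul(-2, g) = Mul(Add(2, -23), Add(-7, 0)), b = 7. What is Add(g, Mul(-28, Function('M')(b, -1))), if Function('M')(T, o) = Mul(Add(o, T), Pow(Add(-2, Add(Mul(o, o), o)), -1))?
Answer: Rational(21, 2) ≈ 10.500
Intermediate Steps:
g = Rational(-147, 2) (g = Mul(Rational(-1, 2), Mul(Add(2, -23), Add(-7, 0))) = Mul(Rational(-1, 2), Mul(-21, -7)) = Mul(Rational(-1, 2), 147) = Rational(-147, 2) ≈ -73.500)
Function('M')(T, o) = Mul(Pow(Add(-2, o, Pow(o, 2)), -1), Add(T, o)) (Function('M')(T, o) = Mul(Add(T, o), Pow(Add(-2, Add(Pow(o, 2), o)), -1)) = Mul(Add(T, o), Pow(Add(-2, Add(o, Pow(o, 2))), -1)) = Mul(Add(T, o), Pow(Add(-2, o, Pow(o, 2)), -1)) = Mul(Pow(Add(-2, o, Pow(o, 2)), -1), Add(T, o)))
Add(g, Mul(-28, Function('M')(b, -1))) = Add(Rational(-147, 2), Mul(-28, Mul(Pow(Add(-2, -1, Pow(-1, 2)), -1), Add(7, -1)))) = Add(Rational(-147, 2), Mul(-28, Mul(Pow(Add(-2, -1, 1), -1), 6))) = Add(Rational(-147, 2), Mul(-28, Mul(Pow(-2, -1), 6))) = Add(Rational(-147, 2), Mul(-28, Mul(Rational(-1, 2), 6))) = Add(Rational(-147, 2), Mul(-28, -3)) = Add(Rational(-147, 2), 84) = Rational(21, 2)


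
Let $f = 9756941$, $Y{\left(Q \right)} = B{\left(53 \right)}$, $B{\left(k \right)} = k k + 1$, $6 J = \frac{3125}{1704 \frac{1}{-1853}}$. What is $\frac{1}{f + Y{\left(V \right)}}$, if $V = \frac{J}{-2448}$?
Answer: $\frac{1}{9759751} \approx 1.0246 \cdot 10^{-7}$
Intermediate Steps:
$J = - \frac{5790625}{10224}$ ($J = \frac{3125 \frac{1}{1704 \frac{1}{-1853}}}{6} = \frac{3125 \frac{1}{1704 \left(- \frac{1}{1853}\right)}}{6} = \frac{3125 \frac{1}{- \frac{1704}{1853}}}{6} = \frac{3125 \left(- \frac{1853}{1704}\right)}{6} = \frac{1}{6} \left(- \frac{5790625}{1704}\right) = - \frac{5790625}{10224} \approx -566.38$)
$B{\left(k \right)} = 1 + k^{2}$ ($B{\left(k \right)} = k^{2} + 1 = 1 + k^{2}$)
$V = \frac{340625}{1472256}$ ($V = - \frac{5790625}{10224 \left(-2448\right)} = \left(- \frac{5790625}{10224}\right) \left(- \frac{1}{2448}\right) = \frac{340625}{1472256} \approx 0.23136$)
$Y{\left(Q \right)} = 2810$ ($Y{\left(Q \right)} = 1 + 53^{2} = 1 + 2809 = 2810$)
$\frac{1}{f + Y{\left(V \right)}} = \frac{1}{9756941 + 2810} = \frac{1}{9759751}$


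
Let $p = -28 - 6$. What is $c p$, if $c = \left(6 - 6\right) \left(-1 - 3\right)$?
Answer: $0$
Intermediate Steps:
$c = 0$ ($c = 0 \left(-4\right) = 0$)
$p = -34$ ($p = -28 - 6 = -34$)
$c p = 0 \left(-34\right) = 0$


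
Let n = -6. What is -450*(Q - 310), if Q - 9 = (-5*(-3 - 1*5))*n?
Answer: 243450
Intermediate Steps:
Q = -231 (Q = 9 - 5*(-3 - 1*5)*(-6) = 9 - 5*(-3 - 5)*(-6) = 9 - 5*(-8)*(-6) = 9 + 40*(-6) = 9 - 240 = -231)
-450*(Q - 310) = -450*(-231 - 310) = -450*(-541) = 243450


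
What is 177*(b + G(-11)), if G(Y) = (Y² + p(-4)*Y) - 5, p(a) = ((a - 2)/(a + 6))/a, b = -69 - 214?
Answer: -124077/4 ≈ -31019.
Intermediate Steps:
b = -283
p(a) = (-2 + a)/(a*(6 + a)) (p(a) = ((-2 + a)/(6 + a))/a = (-2 + a)/(a*(6 + a)))
G(Y) = -5 + Y² + 3*Y/4 (G(Y) = (Y² + ((-2 - 4)/((-4)*(6 - 4)))*Y) - 5 = (Y² + (-¼*(-6)/2)*Y) - 5 = (Y² + (-¼*½*(-6))*Y) - 5 = (Y² + 3*Y/4) - 5 = -5 + Y² + 3*Y/4)
177*(b + G(-11)) = 177*(-283 + (-5 + (-11)² + (¾)*(-11))) = 177*(-283 + (-5 + 121 - 33/4)) = 177*(-283 + 431/4) = 177*(-701/4) = -124077/4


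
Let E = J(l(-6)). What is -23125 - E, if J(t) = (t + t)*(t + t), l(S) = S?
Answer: -23269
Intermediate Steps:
J(t) = 4*t² (J(t) = (2*t)*(2*t) = 4*t²)
E = 144 (E = 4*(-6)² = 4*36 = 144)
-23125 - E = -23125 - 1*144 = -23125 - 144 = -23269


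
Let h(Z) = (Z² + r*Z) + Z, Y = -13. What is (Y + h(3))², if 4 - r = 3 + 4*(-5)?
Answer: 3844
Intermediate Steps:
r = 21 (r = 4 - (3 + 4*(-5)) = 4 - (3 - 20) = 4 - 1*(-17) = 4 + 17 = 21)
h(Z) = Z² + 22*Z (h(Z) = (Z² + 21*Z) + Z = Z² + 22*Z)
(Y + h(3))² = (-13 + 3*(22 + 3))² = (-13 + 3*25)² = (-13 + 75)² = 62² = 3844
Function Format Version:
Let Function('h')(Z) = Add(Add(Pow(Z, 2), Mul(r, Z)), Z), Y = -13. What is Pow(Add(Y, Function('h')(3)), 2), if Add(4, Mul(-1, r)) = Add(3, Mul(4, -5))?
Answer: 3844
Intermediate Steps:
r = 21 (r = Add(4, Mul(-1, Add(3, Mul(4, -5)))) = Add(4, Mul(-1, Add(3, -20))) = Add(4, Mul(-1, -17)) = Add(4, 17) = 21)
Function('h')(Z) = Add(Pow(Z, 2), Mul(22, Z)) (Function('h')(Z) = Add(Add(Pow(Z, 2), Mul(21, Z)), Z) = Add(Pow(Z, 2), Mul(22, Z)))
Pow(Add(Y, Function('h')(3)), 2) = Pow(Add(-13, Mul(3, Add(22, 3))), 2) = Pow(Add(-13, Mul(3, 25)), 2) = Pow(Add(-13, 75), 2) = Pow(62, 2) = 3844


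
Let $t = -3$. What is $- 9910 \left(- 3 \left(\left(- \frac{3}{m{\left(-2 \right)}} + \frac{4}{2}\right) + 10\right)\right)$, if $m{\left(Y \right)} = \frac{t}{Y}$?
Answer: $297300$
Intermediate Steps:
$m{\left(Y \right)} = - \frac{3}{Y}$
$- 9910 \left(- 3 \left(\left(- \frac{3}{m{\left(-2 \right)}} + \frac{4}{2}\right) + 10\right)\right) = - 9910 \left(- 3 \left(\left(- \frac{3}{\left(-3\right) \frac{1}{-2}} + \frac{4}{2}\right) + 10\right)\right) = - 9910 \left(- 3 \left(\left(- \frac{3}{\left(-3\right) \left(- \frac{1}{2}\right)} + 4 \cdot \frac{1}{2}\right) + 10\right)\right) = - 9910 \left(- 3 \left(\left(- \frac{3}{\frac{3}{2}} + 2\right) + 10\right)\right) = - 9910 \left(- 3 \left(\left(\left(-3\right) \frac{2}{3} + 2\right) + 10\right)\right) = - 9910 \left(- 3 \left(\left(-2 + 2\right) + 10\right)\right) = - 9910 \left(- 3 \left(0 + 10\right)\right) = - 9910 \left(\left(-3\right) 10\right) = \left(-9910\right) \left(-30\right) = 297300$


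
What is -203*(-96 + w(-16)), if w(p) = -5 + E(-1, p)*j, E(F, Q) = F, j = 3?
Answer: 21112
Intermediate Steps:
w(p) = -8 (w(p) = -5 - 1*3 = -5 - 3 = -8)
-203*(-96 + w(-16)) = -203*(-96 - 8) = -203*(-104) = 21112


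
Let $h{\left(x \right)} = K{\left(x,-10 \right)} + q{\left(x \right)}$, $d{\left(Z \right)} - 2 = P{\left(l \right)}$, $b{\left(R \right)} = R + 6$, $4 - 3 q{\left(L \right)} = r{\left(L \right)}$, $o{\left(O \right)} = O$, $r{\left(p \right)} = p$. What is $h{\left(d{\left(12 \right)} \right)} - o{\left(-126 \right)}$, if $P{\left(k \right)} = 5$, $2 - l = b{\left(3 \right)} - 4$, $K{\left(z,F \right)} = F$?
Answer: $115$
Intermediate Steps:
$q{\left(L \right)} = \frac{4}{3} - \frac{L}{3}$
$b{\left(R \right)} = 6 + R$
$l = -3$ ($l = 2 - \left(\left(6 + 3\right) - 4\right) = 2 - \left(9 - 4\right) = 2 - 5 = -3$)
$d{\left(Z \right)} = 7$ ($d{\left(Z \right)} = 2 + 5 = 7$)
$h{\left(x \right)} = - \frac{26}{3} - \frac{x}{3}$ ($h{\left(x \right)} = -10 - \left(- \frac{4}{3} + \frac{x}{3}\right) = - \frac{26}{3} - \frac{x}{3}$)
$h{\left(d{\left(12 \right)} \right)} - o{\left(-126 \right)} = \left(- \frac{26}{3} - \frac{7}{3}\right) - -126 = \left(- \frac{26}{3} - \frac{7}{3}\right) + 126 = -11 + 126 = 115$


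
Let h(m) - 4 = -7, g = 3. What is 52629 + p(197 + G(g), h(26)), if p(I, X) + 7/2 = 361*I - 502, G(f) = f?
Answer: 248647/2 ≈ 1.2432e+5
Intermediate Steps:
h(m) = -3 (h(m) = 4 - 7 = -3)
p(I, X) = -1011/2 + 361*I (p(I, X) = -7/2 + (361*I - 502) = -7/2 + (-502 + 361*I) = -1011/2 + 361*I)
52629 + p(197 + G(g), h(26)) = 52629 + (-1011/2 + 361*(197 + 3)) = 52629 + (-1011/2 + 361*200) = 52629 + (-1011/2 + 72200) = 52629 + 143389/2 = 248647/2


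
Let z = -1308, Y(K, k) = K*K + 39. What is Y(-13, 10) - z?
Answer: 1516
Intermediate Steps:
Y(K, k) = 39 + K² (Y(K, k) = K² + 39 = 39 + K²)
Y(-13, 10) - z = (39 + (-13)²) - 1*(-1308) = (39 + 169) + 1308 = 208 + 1308 = 1516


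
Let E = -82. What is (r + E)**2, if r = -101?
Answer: 33489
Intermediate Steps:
(r + E)**2 = (-101 - 82)**2 = (-183)**2 = 33489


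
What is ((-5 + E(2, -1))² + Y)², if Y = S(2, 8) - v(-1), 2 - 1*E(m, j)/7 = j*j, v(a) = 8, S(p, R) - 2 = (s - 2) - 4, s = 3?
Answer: 25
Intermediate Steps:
S(p, R) = -1 (S(p, R) = 2 + ((3 - 2) - 4) = 2 + (1 - 4) = 2 - 3 = -1)
E(m, j) = 14 - 7*j² (E(m, j) = 14 - 7*j*j = 14 - 7*j²)
Y = -9 (Y = -1 - 1*8 = -1 - 8 = -9)
((-5 + E(2, -1))² + Y)² = ((-5 + (14 - 7*(-1)²))² - 9)² = ((-5 + (14 - 7*1))² - 9)² = ((-5 + (14 - 7))² - 9)² = ((-5 + 7)² - 9)² = (2² - 9)² = (4 - 9)² = (-5)² = 25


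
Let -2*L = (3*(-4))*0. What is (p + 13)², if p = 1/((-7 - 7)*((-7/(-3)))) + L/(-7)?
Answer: 1615441/9604 ≈ 168.21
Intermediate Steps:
L = 0 (L = -3*(-4)*0/2 = -(-6)*0 = -½*0 = 0)
p = -3/98 (p = 1/((-7 - 7)*((-7/(-3)))) + 0/(-7) = 1/((-14)*((-7*(-⅓)))) + 0*(-⅐) = -1/(14*7/3) + 0 = -1/14*3/7 + 0 = -3/98 + 0 = -3/98 ≈ -0.030612)
(p + 13)² = (-3/98 + 13)² = (1271/98)² = 1615441/9604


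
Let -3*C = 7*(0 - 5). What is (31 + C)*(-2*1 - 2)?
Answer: -512/3 ≈ -170.67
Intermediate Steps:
C = 35/3 (C = -7*(0 - 5)/3 = -7*(-5)/3 = -1/3*(-35) = 35/3 ≈ 11.667)
(31 + C)*(-2*1 - 2) = (31 + 35/3)*(-2*1 - 2) = 128*(-2 - 2)/3 = (128/3)*(-4) = -512/3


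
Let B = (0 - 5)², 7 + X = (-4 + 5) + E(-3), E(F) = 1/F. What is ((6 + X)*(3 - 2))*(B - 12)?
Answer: -13/3 ≈ -4.3333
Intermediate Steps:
X = -19/3 (X = -7 + ((-4 + 5) + 1/(-3)) = -7 + (1 - ⅓) = -7 + ⅔ = -19/3 ≈ -6.3333)
B = 25 (B = (-5)² = 25)
((6 + X)*(3 - 2))*(B - 12) = ((6 - 19/3)*(3 - 2))*(25 - 12) = -⅓*1*13 = -⅓*13 = -13/3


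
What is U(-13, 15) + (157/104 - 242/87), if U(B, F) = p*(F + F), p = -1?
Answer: -282949/9048 ≈ -31.272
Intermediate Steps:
U(B, F) = -2*F (U(B, F) = -(F + F) = -2*F)
U(-13, 15) + (157/104 - 242/87) = -2*15 + (157/104 - 242/87) = -30 + (157*(1/104) - 242*1/87) = -30 + (157/104 - 242/87) = -30 - 11509/9048 = -282949/9048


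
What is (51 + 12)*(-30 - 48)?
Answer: -4914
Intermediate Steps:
(51 + 12)*(-30 - 48) = 63*(-78) = -4914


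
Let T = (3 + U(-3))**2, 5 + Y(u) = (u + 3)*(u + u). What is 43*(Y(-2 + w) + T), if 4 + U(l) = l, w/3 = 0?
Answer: 301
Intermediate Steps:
w = 0 (w = 3*0 = 0)
U(l) = -4 + l
Y(u) = -5 + 2*u*(3 + u) (Y(u) = -5 + (u + 3)*(u + u) = -5 + (3 + u)*(2*u) = -5 + 2*u*(3 + u))
T = 16 (T = (3 + (-4 - 3))**2 = (3 - 7)**2 = (-4)**2 = 16)
43*(Y(-2 + w) + T) = 43*((-5 + 2*(-2 + 0)**2 + 6*(-2 + 0)) + 16) = 43*((-5 + 2*(-2)**2 + 6*(-2)) + 16) = 43*((-5 + 2*4 - 12) + 16) = 43*((-5 + 8 - 12) + 16) = 43*(-9 + 16) = 43*7 = 301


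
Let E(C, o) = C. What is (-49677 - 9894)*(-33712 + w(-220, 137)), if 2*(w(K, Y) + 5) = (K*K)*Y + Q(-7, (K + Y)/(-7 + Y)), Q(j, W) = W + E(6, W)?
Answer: -50828257399167/260 ≈ -1.9549e+11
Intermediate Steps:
Q(j, W) = 6 + W (Q(j, W) = W + 6 = 6 + W)
w(K, Y) = -2 + Y*K**2/2 + (K + Y)/(2*(-7 + Y)) (w(K, Y) = -5 + ((K*K)*Y + (6 + (K + Y)/(-7 + Y)))/2 = -5 + (K**2*Y + (6 + (K + Y)/(-7 + Y)))/2 = -5 + (Y*K**2 + (6 + (K + Y)/(-7 + Y)))/2 = -5 + (6 + Y*K**2 + (K + Y)/(-7 + Y))/2 = -5 + (3 + Y*K**2/2 + (K + Y)/(2*(-7 + Y))) = -2 + Y*K**2/2 + (K + Y)/(2*(-7 + Y)))
(-49677 - 9894)*(-33712 + w(-220, 137)) = (-49677 - 9894)*(-33712 + (-42 - 220 + 7*137 + (-10 + 137*(-220)**2)*(-7 + 137))/(2*(-7 + 137))) = -59571*(-33712 + (1/2)*(-42 - 220 + 959 + (-10 + 137*48400)*130)/130) = -59571*(-33712 + (1/2)*(1/130)*(-42 - 220 + 959 + (-10 + 6630800)*130)) = -59571*(-33712 + (1/2)*(1/130)*(-42 - 220 + 959 + 6630790*130)) = -59571*(-33712 + (1/2)*(1/130)*(-42 - 220 + 959 + 862002700)) = -59571*(-33712 + (1/2)*(1/130)*862003397) = -59571*(-33712 + 862003397/260) = -59571*853238277/260 = -50828257399167/260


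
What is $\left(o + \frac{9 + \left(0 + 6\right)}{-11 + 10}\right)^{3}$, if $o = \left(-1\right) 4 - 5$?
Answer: $-13824$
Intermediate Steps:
$o = -9$ ($o = -4 - 5 = -9$)
$\left(o + \frac{9 + \left(0 + 6\right)}{-11 + 10}\right)^{3} = \left(-9 + \frac{9 + \left(0 + 6\right)}{-11 + 10}\right)^{3} = \left(-9 + \frac{9 + 6}{-1}\right)^{3} = \left(-9 + 15 \left(-1\right)\right)^{3} = \left(-9 - 15\right)^{3} = \left(-24\right)^{3} = -13824$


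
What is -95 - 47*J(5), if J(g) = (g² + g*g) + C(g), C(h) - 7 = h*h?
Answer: -3949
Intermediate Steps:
C(h) = 7 + h² (C(h) = 7 + h*h = 7 + h²)
J(g) = 7 + 3*g² (J(g) = (g² + g*g) + (7 + g²) = (g² + g²) + (7 + g²) = 2*g² + (7 + g²) = 7 + 3*g²)
-95 - 47*J(5) = -95 - 47*(7 + 3*5²) = -95 - 47*(7 + 3*25) = -95 - 47*(7 + 75) = -95 - 47*82 = -95 - 3854 = -3949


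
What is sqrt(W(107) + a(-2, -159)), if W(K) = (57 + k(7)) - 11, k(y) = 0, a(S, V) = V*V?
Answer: sqrt(25327) ≈ 159.14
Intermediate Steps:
a(S, V) = V**2
W(K) = 46 (W(K) = (57 + 0) - 11 = 57 - 11 = 46)
sqrt(W(107) + a(-2, -159)) = sqrt(46 + (-159)**2) = sqrt(46 + 25281) = sqrt(25327)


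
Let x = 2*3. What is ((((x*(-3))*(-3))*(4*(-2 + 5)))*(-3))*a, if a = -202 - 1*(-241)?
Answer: -75816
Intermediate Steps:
x = 6
a = 39 (a = -202 + 241 = 39)
((((x*(-3))*(-3))*(4*(-2 + 5)))*(-3))*a = ((((6*(-3))*(-3))*(4*(-2 + 5)))*(-3))*39 = (((-18*(-3))*(4*3))*(-3))*39 = ((54*12)*(-3))*39 = (648*(-3))*39 = -1944*39 = -75816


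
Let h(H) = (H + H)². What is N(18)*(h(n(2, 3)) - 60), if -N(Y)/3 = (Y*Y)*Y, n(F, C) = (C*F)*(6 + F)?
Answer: -160193376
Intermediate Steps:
n(F, C) = C*F*(6 + F)
N(Y) = -3*Y³ (N(Y) = -3*Y*Y*Y = -3*Y²*Y = -3*Y³)
h(H) = 4*H² (h(H) = (2*H)² = 4*H²)
N(18)*(h(n(2, 3)) - 60) = (-3*18³)*(4*(3*2*(6 + 2))² - 60) = (-3*5832)*(4*(3*2*8)² - 60) = -17496*(4*48² - 60) = -17496*(4*2304 - 60) = -17496*(9216 - 60) = -17496*9156 = -160193376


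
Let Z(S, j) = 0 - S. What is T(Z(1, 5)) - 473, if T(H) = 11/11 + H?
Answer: -473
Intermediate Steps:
Z(S, j) = -S
T(H) = 1 + H (T(H) = 11*(1/11) + H = 1 + H)
T(Z(1, 5)) - 473 = (1 - 1*1) - 473 = (1 - 1) - 473 = 0 - 473 = -473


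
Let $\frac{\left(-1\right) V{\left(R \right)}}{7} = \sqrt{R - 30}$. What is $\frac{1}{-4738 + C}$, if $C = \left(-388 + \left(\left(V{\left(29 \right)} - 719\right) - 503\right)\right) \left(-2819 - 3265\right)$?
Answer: $\frac{4895251}{47927871574874} - \frac{10647 i}{23963935787437} \approx 1.0214 \cdot 10^{-7} - 4.4429 \cdot 10^{-10} i$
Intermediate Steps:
$V{\left(R \right)} = - 7 \sqrt{-30 + R}$ ($V{\left(R \right)} = - 7 \sqrt{R - 30} = - 7 \sqrt{-30 + R}$)
$C = 9795240 + 42588 i$ ($C = \left(-388 - \left(1222 + 7 \sqrt{-30 + 29}\right)\right) \left(-2819 - 3265\right) = \left(-388 - \left(1222 + 7 i\right)\right) \left(-6084\right) = \left(-1610 - 7 i\right) \left(-6084\right) = 9795240 + 42588 i \approx 9.7952 \cdot 10^{6} + 42588.0 i$)
$\frac{1}{-4738 + C} = \frac{1}{-4738 + \left(9795240 + 42588 i\right)} = \frac{1}{9790502 + 42588 i} = \frac{9790502 - 42588 i}{95855743149748}$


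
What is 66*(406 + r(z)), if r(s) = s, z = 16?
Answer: 27852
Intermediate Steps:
66*(406 + r(z)) = 66*(406 + 16) = 66*422 = 27852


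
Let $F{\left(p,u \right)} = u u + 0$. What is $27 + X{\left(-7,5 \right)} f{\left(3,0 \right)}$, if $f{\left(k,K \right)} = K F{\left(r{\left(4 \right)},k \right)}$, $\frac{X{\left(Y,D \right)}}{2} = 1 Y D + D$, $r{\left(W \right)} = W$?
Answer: $27$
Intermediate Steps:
$F{\left(p,u \right)} = u^{2}$ ($F{\left(p,u \right)} = u^{2} + 0 = u^{2}$)
$X{\left(Y,D \right)} = 2 D + 2 D Y$ ($X{\left(Y,D \right)} = 2 \left(1 Y D + D\right) = 2 \left(Y D + D\right) = 2 \left(D Y + D\right) = 2 \left(D + D Y\right) = 2 D + 2 D Y$)
$f{\left(k,K \right)} = K k^{2}$
$27 + X{\left(-7,5 \right)} f{\left(3,0 \right)} = 27 + 2 \cdot 5 \left(1 - 7\right) 0 \cdot 3^{2} = 27 + 2 \cdot 5 \left(-6\right) 0 \cdot 9 = 27 - 0 = 27 + 0 = 27$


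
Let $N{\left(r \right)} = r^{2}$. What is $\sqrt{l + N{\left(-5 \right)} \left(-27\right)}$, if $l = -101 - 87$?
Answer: $i \sqrt{863} \approx 29.377 i$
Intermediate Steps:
$l = -188$
$\sqrt{l + N{\left(-5 \right)} \left(-27\right)} = \sqrt{-188 + \left(-5\right)^{2} \left(-27\right)} = \sqrt{-188 + 25 \left(-27\right)} = \sqrt{-188 - 675} = \sqrt{-863} = i \sqrt{863}$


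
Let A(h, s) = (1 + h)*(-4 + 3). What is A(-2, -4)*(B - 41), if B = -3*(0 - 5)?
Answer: -26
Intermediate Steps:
B = 15 (B = -3*(-5) = 15)
A(h, s) = -1 - h (A(h, s) = (1 + h)*(-1) = -1 - h)
A(-2, -4)*(B - 41) = (-1 - 1*(-2))*(15 - 41) = (-1 + 2)*(-26) = 1*(-26) = -26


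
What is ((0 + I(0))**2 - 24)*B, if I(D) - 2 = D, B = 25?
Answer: -500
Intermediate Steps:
I(D) = 2 + D
((0 + I(0))**2 - 24)*B = ((0 + (2 + 0))**2 - 24)*25 = ((0 + 2)**2 - 24)*25 = (2**2 - 24)*25 = (4 - 24)*25 = -20*25 = -500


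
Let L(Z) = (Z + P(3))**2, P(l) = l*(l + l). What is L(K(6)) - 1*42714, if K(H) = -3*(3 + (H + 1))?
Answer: -42570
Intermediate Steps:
P(l) = 2*l**2 (P(l) = l*(2*l) = 2*l**2)
K(H) = -12 - 3*H (K(H) = -3*(3 + (1 + H)) = -3*(4 + H) = -12 - 3*H)
L(Z) = (18 + Z)**2 (L(Z) = (Z + 2*3**2)**2 = (Z + 2*9)**2 = (Z + 18)**2 = (18 + Z)**2)
L(K(6)) - 1*42714 = (18 + (-12 - 3*6))**2 - 1*42714 = (18 + (-12 - 18))**2 - 42714 = (18 - 30)**2 - 42714 = (-12)**2 - 42714 = 144 - 42714 = -42570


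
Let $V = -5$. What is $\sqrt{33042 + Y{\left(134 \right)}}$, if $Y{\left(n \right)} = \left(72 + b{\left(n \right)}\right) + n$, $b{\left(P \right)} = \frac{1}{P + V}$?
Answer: $\frac{\sqrt{553280097}}{129} \approx 182.34$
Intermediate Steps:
$b{\left(P \right)} = \frac{1}{-5 + P}$ ($b{\left(P \right)} = \frac{1}{P - 5} = \frac{1}{-5 + P}$)
$Y{\left(n \right)} = 72 + n + \frac{1}{-5 + n}$ ($Y{\left(n \right)} = \left(72 + \frac{1}{-5 + n}\right) + n = 72 + n + \frac{1}{-5 + n}$)
$\sqrt{33042 + Y{\left(134 \right)}} = \sqrt{33042 + \frac{1 + \left(-5 + 134\right) \left(72 + 134\right)}{-5 + 134}} = \sqrt{33042 + \frac{1 + 129 \cdot 206}{129}} = \sqrt{33042 + \frac{1 + 26574}{129}} = \sqrt{33042 + \frac{1}{129} \cdot 26575} = \sqrt{33042 + \frac{26575}{129}} = \sqrt{\frac{4288993}{129}} = \frac{\sqrt{553280097}}{129}$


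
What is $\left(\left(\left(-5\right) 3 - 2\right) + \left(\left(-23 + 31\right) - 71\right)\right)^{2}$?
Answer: $6400$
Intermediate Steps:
$\left(\left(\left(-5\right) 3 - 2\right) + \left(\left(-23 + 31\right) - 71\right)\right)^{2} = \left(\left(-15 - 2\right) + \left(8 - 71\right)\right)^{2} = \left(-17 - 63\right)^{2} = \left(-80\right)^{2} = 6400$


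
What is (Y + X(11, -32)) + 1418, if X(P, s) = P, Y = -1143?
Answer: 286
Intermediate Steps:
(Y + X(11, -32)) + 1418 = (-1143 + 11) + 1418 = -1132 + 1418 = 286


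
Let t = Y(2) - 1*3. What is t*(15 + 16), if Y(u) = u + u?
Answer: 31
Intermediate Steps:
Y(u) = 2*u
t = 1 (t = 2*2 - 1*3 = 4 - 3 = 1)
t*(15 + 16) = 1*(15 + 16) = 1*31 = 31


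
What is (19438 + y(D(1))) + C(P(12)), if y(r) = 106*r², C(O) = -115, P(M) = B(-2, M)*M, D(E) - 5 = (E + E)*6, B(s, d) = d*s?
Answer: 49957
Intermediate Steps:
D(E) = 5 + 12*E (D(E) = 5 + (E + E)*6 = 5 + (2*E)*6 = 5 + 12*E)
P(M) = -2*M² (P(M) = (M*(-2))*M = (-2*M)*M = -2*M²)
(19438 + y(D(1))) + C(P(12)) = (19438 + 106*(5 + 12*1)²) - 115 = (19438 + 106*(5 + 12)²) - 115 = (19438 + 106*17²) - 115 = (19438 + 106*289) - 115 = (19438 + 30634) - 115 = 50072 - 115 = 49957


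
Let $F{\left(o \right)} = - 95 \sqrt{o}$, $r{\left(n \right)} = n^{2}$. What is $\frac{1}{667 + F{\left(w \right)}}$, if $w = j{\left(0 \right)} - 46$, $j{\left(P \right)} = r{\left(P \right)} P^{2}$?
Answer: $\frac{29}{37393} + \frac{95 i \sqrt{46}}{860039} \approx 0.00077555 + 0.00074918 i$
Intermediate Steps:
$j{\left(P \right)} = P^{4}$ ($j{\left(P \right)} = P^{2} P^{2} = P^{4}$)
$w = -46$ ($w = 0^{4} - 46 = 0 - 46 = -46$)
$\frac{1}{667 + F{\left(w \right)}} = \frac{1}{667 - 95 \sqrt{-46}} = \frac{1}{667 - 95 i \sqrt{46}}$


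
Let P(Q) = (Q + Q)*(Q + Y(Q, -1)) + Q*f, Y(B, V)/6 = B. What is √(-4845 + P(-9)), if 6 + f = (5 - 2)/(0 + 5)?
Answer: 2*I*√22890/5 ≈ 60.518*I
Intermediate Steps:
Y(B, V) = 6*B
f = -27/5 (f = -6 + (5 - 2)/(0 + 5) = -6 + 3/5 = -6 + 3*(⅕) = -6 + ⅗ = -27/5 ≈ -5.4000)
P(Q) = 14*Q² - 27*Q/5 (P(Q) = (Q + Q)*(Q + 6*Q) + Q*(-27/5) = (2*Q)*(7*Q) - 27*Q/5 = 14*Q² - 27*Q/5)
√(-4845 + P(-9)) = √(-4845 + (⅕)*(-9)*(-27 + 70*(-9))) = √(-4845 + (⅕)*(-9)*(-27 - 630)) = √(-4845 + (⅕)*(-9)*(-657)) = √(-4845 + 5913/5) = √(-18312/5) = 2*I*√22890/5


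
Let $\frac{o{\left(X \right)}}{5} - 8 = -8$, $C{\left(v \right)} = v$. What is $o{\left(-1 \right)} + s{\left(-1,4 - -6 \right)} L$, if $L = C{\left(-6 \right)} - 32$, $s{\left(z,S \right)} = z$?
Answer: $38$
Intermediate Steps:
$o{\left(X \right)} = 0$ ($o{\left(X \right)} = 40 + 5 \left(-8\right) = 40 - 40 = 0$)
$L = -38$ ($L = -6 - 32 = -38$)
$o{\left(-1 \right)} + s{\left(-1,4 - -6 \right)} L = 0 - -38 = 0 + 38 = 38$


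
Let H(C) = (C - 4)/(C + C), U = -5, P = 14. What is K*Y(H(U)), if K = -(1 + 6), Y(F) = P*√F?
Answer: -147*√10/5 ≈ -92.971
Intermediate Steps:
H(C) = (-4 + C)/(2*C) (H(C) = (-4 + C)/((2*C)) = (-4 + C)*(1/(2*C)) = (-4 + C)/(2*C))
Y(F) = 14*√F
K = -7 (K = -1*7 = -7)
K*Y(H(U)) = -98*√((½)*(-4 - 5)/(-5)) = -98*√((½)*(-⅕)*(-9)) = -98*√(9/10) = -98*3*√10/10 = -147*√10/5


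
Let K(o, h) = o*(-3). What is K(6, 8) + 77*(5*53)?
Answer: 20387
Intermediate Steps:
K(o, h) = -3*o
K(6, 8) + 77*(5*53) = -3*6 + 77*(5*53) = -18 + 77*265 = -18 + 20405 = 20387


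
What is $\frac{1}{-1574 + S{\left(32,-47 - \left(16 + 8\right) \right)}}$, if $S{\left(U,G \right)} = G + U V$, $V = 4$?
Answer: $- \frac{1}{1517} \approx -0.0006592$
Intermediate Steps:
$S{\left(U,G \right)} = G + 4 U$ ($S{\left(U,G \right)} = G + U 4 = G + 4 U$)
$\frac{1}{-1574 + S{\left(32,-47 - \left(16 + 8\right) \right)}} = \frac{1}{-1574 + \left(\left(-47 - \left(16 + 8\right)\right) + 4 \cdot 32\right)} = \frac{1}{-1574 + \left(\left(-47 - 24\right) + 128\right)} = \frac{1}{-1574 + \left(-71 + 128\right)} = \frac{1}{-1574 + 57} = \frac{1}{-1517} = - \frac{1}{1517}$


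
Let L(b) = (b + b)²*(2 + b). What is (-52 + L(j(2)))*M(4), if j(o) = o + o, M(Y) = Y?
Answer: 1328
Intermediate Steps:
j(o) = 2*o
L(b) = 4*b²*(2 + b) (L(b) = (2*b)²*(2 + b) = (4*b²)*(2 + b) = 4*b²*(2 + b))
(-52 + L(j(2)))*M(4) = (-52 + 4*(2*2)²*(2 + 2*2))*4 = (-52 + 4*4²*(2 + 4))*4 = (-52 + 4*16*6)*4 = (-52 + 384)*4 = 332*4 = 1328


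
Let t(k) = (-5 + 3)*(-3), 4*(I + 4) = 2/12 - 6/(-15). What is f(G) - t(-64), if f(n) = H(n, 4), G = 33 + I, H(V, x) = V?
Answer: 2777/120 ≈ 23.142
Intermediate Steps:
I = -463/120 (I = -4 + (2/12 - 6/(-15))/4 = -4 + (2*(1/12) - 6*(-1/15))/4 = -4 + (⅙ + ⅖)/4 = -4 + (¼)*(17/30) = -4 + 17/120 = -463/120 ≈ -3.8583)
t(k) = 6 (t(k) = -2*(-3) = 6)
G = 3497/120 (G = 33 - 463/120 = 3497/120 ≈ 29.142)
f(n) = n
f(G) - t(-64) = 3497/120 - 1*6 = 3497/120 - 6 = 2777/120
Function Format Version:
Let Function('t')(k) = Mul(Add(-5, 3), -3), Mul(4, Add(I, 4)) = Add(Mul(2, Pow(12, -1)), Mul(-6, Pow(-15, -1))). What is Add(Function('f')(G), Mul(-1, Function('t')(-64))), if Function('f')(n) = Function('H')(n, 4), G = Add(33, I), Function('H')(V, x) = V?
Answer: Rational(2777, 120) ≈ 23.142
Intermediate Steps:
I = Rational(-463, 120) (I = Add(-4, Mul(Rational(1, 4), Add(Mul(2, Pow(12, -1)), Mul(-6, Pow(-15, -1))))) = Add(-4, Mul(Rational(1, 4), Add(Mul(2, Rational(1, 12)), Mul(-6, Rational(-1, 15))))) = Add(-4, Mul(Rational(1, 4), Add(Rational(1, 6), Rational(2, 5)))) = Add(-4, Mul(Rational(1, 4), Rational(17, 30))) = Add(-4, Rational(17, 120)) = Rational(-463, 120) ≈ -3.8583)
Function('t')(k) = 6 (Function('t')(k) = Mul(-2, -3) = 6)
G = Rational(3497, 120) (G = Add(33, Rational(-463, 120)) = Rational(3497, 120) ≈ 29.142)
Function('f')(n) = n
Add(Function('f')(G), Mul(-1, Function('t')(-64))) = Add(Rational(3497, 120), Mul(-1, 6)) = Add(Rational(3497, 120), -6) = Rational(2777, 120)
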